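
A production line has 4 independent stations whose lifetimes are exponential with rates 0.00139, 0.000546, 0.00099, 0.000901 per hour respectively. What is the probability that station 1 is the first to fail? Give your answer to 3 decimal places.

The time to first failure is exponential with rate Σλ = 0.00139 + 0.000546 + 0.00099 + 0.000901 = 0.003827.
P(station 1 first) = λ_1/Σλ = 0.00139/0.003827 ≈ 0.363.

0.363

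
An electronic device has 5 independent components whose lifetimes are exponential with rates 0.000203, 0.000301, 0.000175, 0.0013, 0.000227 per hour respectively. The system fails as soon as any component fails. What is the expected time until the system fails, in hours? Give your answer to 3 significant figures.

453

The time to first failure is exponential with rate Σλ = 0.000203 + 0.000301 + 0.000175 + 0.0013 + 0.000227 = 0.002206.
E[min] = 1/Σλ = 1/0.002206 = 453.309 hours.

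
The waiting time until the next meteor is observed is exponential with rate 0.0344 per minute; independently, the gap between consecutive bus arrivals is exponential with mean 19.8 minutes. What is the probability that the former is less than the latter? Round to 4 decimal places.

λ_1 = 0.0344, λ_2 = 1/19.8 = 0.0505051.
For independent exponentials, P(the former < the latter) = λ_1/(λ_1+λ_2) = 0.0344/0.0849051 ≈ 0.4052.

0.4052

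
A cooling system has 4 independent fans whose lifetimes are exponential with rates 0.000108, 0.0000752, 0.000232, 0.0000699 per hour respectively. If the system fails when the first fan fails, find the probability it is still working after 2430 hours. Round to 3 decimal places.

0.308

The time to first failure is exponential with rate Σλ = 0.000108 + 0.0000752 + 0.000232 + 0.0000699 = 0.0004851.
P(min > 2430) = e^(−0.0004851·2430) = e^(−1.1788) ≈ 0.308.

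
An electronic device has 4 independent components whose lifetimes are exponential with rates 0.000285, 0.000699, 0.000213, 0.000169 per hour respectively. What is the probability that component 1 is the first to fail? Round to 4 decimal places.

0.2086

The time to first failure is exponential with rate Σλ = 0.000285 + 0.000699 + 0.000213 + 0.000169 = 0.001366.
P(component 1 first) = λ_1/Σλ = 0.000285/0.001366 ≈ 0.2086.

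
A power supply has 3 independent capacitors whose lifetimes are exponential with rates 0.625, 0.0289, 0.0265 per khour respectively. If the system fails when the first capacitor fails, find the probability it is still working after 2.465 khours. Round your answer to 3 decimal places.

0.187

The time to first failure is exponential with rate Σλ = 0.625 + 0.0289 + 0.0265 = 0.6804.
P(min > 2.465) = e^(−0.6804·2.465) = e^(−1.6772) ≈ 0.187.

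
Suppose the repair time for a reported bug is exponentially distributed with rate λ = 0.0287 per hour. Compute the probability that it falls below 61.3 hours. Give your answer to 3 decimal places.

P(X ≤ 61.3) = 1 − e^(−λ·61.3) = 1 − e^(−1.7593) ≈ 0.828.

0.828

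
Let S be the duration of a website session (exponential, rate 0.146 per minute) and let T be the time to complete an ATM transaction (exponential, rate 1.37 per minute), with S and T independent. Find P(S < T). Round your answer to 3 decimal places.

0.096

λ_1 = 0.146, λ_2 = 1.37.
For independent exponentials, P(S < T) = λ_1/(λ_1+λ_2) = 0.146/1.516 ≈ 0.096.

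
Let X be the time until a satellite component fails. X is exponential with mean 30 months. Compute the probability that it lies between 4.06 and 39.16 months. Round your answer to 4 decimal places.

The rate is λ = 1/30 = 0.0333333 per month.
P(4.06 < X < 39.16) = e^(−λ·4.06) − e^(−λ·39.16) = 0.87342 − 0.27108 ≈ 0.6023.

0.6023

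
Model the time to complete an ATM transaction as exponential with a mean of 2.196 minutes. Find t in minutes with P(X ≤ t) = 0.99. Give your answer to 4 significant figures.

The rate is λ = 1/2.196 = 0.455373 per minute.
Set 1 − e^(−λt) = 0.99, so t = −ln(0.01)/λ = 4.6052/0.455373 ≈ 10.113 minutes.

10.11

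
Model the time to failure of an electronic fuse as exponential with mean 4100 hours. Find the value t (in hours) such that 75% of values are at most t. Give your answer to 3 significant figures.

5680

The rate is λ = 1/4100 = 0.000243902 per hour.
Set 1 − e^(−λt) = 0.75, so t = −ln(0.25)/λ = 1.3863/0.000243902 ≈ 5683.81 hours.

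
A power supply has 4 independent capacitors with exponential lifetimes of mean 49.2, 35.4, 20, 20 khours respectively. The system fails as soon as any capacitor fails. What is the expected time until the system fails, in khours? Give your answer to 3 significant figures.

6.73

The first failure time is exponential with rate Σλ_i = 1/49.2 + 1/35.4 + 1/20 + 1/20 = 0.148574 per khour.
E[min] = 1/Σλ = 1/0.148574 = 6.73066 khours.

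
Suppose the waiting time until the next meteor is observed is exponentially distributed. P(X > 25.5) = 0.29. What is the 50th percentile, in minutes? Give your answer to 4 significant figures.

14.28

e^(−λ·25.5) = 0.29 ⇒ λ = −ln(0.29)/25.5 = 0.0485441.
50th percentile: 1 − e^(−λt) = 0.5, t = −ln(0.5)/λ = 14.2787 minutes.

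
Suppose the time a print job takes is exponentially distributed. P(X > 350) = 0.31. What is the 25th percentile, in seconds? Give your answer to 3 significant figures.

e^(−λ·350) = 0.31 ⇒ λ = −ln(0.31)/350 = 0.00334624.
25th percentile: 1 − e^(−λt) = 0.25, t = −ln(0.75)/λ = 85.9718 seconds.

86.0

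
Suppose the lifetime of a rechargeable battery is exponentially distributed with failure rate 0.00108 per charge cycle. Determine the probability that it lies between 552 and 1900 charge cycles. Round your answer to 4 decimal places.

P(552 < X < 1900) = e^(−λ·552) − e^(−λ·1900) = 0.55092 − 0.12848 ≈ 0.4224.

0.4224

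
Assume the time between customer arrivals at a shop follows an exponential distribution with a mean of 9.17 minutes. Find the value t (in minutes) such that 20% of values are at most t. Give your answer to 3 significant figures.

2.05

The rate is λ = 1/9.17 = 0.109051 per minute.
Set 1 − e^(−λt) = 0.2, so t = −ln(0.8)/λ = 0.22314/0.109051 ≈ 2.04623 minutes.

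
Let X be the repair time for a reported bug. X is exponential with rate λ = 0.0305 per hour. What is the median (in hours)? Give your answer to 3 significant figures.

Set 1 − e^(−λt) = 0.5, so t = −ln(0.5)/λ = 0.69315/0.0305 ≈ 22.7261 hours.

22.7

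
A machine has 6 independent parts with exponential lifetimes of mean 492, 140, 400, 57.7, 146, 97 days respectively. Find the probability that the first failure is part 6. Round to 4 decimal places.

0.2233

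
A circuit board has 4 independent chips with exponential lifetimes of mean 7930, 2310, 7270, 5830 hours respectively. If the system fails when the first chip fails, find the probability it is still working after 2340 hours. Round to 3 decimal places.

0.131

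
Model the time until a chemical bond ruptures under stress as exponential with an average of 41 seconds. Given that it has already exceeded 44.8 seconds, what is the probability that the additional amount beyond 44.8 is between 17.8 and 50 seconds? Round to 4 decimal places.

0.3524

The rate is λ = 1/41 = 0.0243902 per second.
Memoryless: the residual past 44.8 is again Exp(λ).
P(17.8 < residual < 50) = e^(−λ·17.8) − e^(−λ·50) = 0.64782 − 0.29537 ≈ 0.3524.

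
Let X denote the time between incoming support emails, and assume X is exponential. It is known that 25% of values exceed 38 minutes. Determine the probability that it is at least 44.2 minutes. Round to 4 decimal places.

e^(−λ·38) = 0.25 ⇒ λ = −ln(0.25)/38 = 0.0364814.
P(X > 44.2) = e^(−0.0364814·44.2) = e^(−1.6125) ≈ 0.1994.

0.1994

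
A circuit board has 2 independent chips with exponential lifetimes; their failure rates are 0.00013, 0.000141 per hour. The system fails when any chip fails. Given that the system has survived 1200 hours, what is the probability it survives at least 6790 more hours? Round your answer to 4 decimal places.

0.1588

Time to first failure ~ Exp(Σλ) with Σλ = 0.000271.
By memorylessness, P(T > 1200+6790 | T > 1200) = P(T > 6790) = e^(−0.000271·6790) ≈ 0.1588.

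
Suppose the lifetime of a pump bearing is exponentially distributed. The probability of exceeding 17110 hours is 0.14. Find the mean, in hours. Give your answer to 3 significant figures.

8700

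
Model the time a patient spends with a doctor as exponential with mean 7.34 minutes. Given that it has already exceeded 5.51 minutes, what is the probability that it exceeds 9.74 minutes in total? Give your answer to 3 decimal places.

The rate is λ = 1/7.34 = 0.13624 per minute.
The exponential is memoryless, so the remaining time is again Exp(λ): the condition X > 5.51 is irrelevant.
P(X > 4.23) = e^(−0.57629) ≈ 0.562.

0.562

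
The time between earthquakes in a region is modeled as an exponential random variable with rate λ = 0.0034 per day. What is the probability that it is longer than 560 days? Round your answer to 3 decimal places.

0.149

P(X > 560) = e^(−λ·560) = e^(−1.904) ≈ 0.149.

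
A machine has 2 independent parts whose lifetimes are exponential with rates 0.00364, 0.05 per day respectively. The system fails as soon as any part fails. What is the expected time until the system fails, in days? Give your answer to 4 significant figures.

18.64

The time to first failure is exponential with rate Σλ = 0.00364 + 0.05 = 0.05364.
E[min] = 1/Σλ = 1/0.05364 = 18.6428 days.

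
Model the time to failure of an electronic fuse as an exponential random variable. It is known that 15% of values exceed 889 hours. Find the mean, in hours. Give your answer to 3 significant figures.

e^(−λ·889) = 0.15 ⇒ λ = −ln(0.15)/889 = 0.00213399.
Mean = 1/λ = 468.605 hours.

469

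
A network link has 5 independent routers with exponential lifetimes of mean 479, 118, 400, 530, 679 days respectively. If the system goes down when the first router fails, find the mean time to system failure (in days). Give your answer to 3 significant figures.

60.9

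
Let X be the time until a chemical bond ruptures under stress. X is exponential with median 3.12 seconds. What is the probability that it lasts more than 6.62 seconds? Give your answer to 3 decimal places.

0.230

For an exponential, median = ln(2)/λ, so λ = ln 2 / 3.12 = 0.222163 per second.
P(X > 6.62) = e^(−λ·6.62) = e^(−1.4707) ≈ 0.230.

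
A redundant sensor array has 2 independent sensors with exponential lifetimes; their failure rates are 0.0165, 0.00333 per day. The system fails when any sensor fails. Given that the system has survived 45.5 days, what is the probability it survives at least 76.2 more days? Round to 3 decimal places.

Time to first failure ~ Exp(Σλ) with Σλ = 0.01983.
By memorylessness, P(T > 45.5+76.2 | T > 45.5) = P(T > 76.2) = e^(−0.01983·76.2) ≈ 0.221.

0.221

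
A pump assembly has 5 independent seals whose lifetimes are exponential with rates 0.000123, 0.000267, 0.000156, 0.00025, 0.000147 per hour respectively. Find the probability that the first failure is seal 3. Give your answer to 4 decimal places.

0.1654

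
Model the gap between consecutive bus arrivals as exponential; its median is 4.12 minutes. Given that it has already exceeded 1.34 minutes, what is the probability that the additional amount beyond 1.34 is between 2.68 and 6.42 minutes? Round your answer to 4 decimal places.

For an exponential, median = ln(2)/λ, so λ = ln 2 / 4.12 = 0.16824 per minute.
Memoryless: the residual past 1.34 is again Exp(λ).
P(2.68 < residual < 6.42) = e^(−λ·2.68) − e^(−λ·6.42) = 0.63707 − 0.33956 ≈ 0.2975.

0.2975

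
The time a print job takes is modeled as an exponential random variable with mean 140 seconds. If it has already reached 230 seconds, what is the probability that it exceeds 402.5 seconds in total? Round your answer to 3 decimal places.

The rate is λ = 1/140 = 0.00714286 per second.
The exponential is memoryless, so the remaining time is again Exp(λ): the condition X > 230 is irrelevant.
P(X > 172.5) = e^(−1.2321) ≈ 0.292.

0.292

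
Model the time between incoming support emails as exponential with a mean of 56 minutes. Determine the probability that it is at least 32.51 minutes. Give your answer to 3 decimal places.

0.560

The rate is λ = 1/56 = 0.0178571 per minute.
P(X > 32.51) = e^(−λ·32.51) = e^(−0.58054) ≈ 0.560.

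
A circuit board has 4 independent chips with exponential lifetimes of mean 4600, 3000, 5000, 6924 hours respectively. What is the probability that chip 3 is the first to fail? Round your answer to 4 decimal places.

Rates: λ_i = 1/mean_i → 0.000217391, 0.000333333, 0.0002, 0.000144425; Σλ = 0.00089515.
P(chip 3 first) = λ_3/Σλ = 0.0002/0.00089515 ≈ 0.2234.

0.2234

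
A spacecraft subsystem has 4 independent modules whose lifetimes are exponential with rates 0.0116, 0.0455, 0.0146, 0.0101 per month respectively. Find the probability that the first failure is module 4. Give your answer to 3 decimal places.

0.123

The time to first failure is exponential with rate Σλ = 0.0116 + 0.0455 + 0.0146 + 0.0101 = 0.0818.
P(module 4 first) = λ_4/Σλ = 0.0101/0.0818 ≈ 0.123.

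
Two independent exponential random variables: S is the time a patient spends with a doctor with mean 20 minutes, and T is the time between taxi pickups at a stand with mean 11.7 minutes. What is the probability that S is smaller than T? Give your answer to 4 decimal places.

0.3691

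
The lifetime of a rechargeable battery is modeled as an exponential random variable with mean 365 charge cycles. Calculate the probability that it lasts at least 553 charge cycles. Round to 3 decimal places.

0.220

The rate is λ = 1/365 = 0.00273973 per charge cycle.
P(X > 553) = e^(−λ·553) = e^(−1.5151) ≈ 0.220.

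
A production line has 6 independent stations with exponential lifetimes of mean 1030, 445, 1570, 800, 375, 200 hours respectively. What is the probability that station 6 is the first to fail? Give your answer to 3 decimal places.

0.391

Rates: λ_i = 1/mean_i → 0.000970874, 0.00224719, 0.000636943, 0.00125, 0.00266667, 0.005; Σλ = 0.0127717.
P(station 6 first) = λ_6/Σλ = 0.005/0.0127717 ≈ 0.391.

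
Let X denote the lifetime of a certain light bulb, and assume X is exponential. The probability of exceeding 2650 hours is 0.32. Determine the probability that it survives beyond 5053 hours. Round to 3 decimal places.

0.114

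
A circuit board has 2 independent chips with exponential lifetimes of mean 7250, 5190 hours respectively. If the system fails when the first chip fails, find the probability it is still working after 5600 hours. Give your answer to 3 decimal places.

0.157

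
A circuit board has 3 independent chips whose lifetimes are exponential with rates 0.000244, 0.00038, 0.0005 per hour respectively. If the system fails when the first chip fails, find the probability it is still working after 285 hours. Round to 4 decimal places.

0.7259

The time to first failure is exponential with rate Σλ = 0.000244 + 0.00038 + 0.0005 = 0.001124.
P(min > 285) = e^(−0.001124·285) = e^(−0.32034) ≈ 0.7259.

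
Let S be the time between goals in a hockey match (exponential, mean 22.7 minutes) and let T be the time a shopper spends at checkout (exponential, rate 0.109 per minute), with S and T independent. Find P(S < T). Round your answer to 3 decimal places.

0.288

λ_1 = 1/22.7 = 0.0440529, λ_2 = 0.109.
For independent exponentials, P(S < T) = λ_1/(λ_1+λ_2) = 0.0440529/0.153053 ≈ 0.288.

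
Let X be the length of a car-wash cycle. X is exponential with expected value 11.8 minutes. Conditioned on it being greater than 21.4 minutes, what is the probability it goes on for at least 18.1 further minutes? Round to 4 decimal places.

0.2157

The rate is λ = 1/11.8 = 0.0847458 per minute.
The exponential is memoryless, so the remaining time is again Exp(λ): the condition X > 21.4 is irrelevant.
P(X > 18.1) = e^(−1.5339) ≈ 0.2157.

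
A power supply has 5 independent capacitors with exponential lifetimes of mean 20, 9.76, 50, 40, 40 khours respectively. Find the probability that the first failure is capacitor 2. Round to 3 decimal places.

Rates: λ_i = 1/mean_i → 0.05, 0.102459, 0.02, 0.025, 0.025; Σλ = 0.222459.
P(capacitor 2 first) = λ_2/Σλ = 0.102459/0.222459 ≈ 0.461.

0.461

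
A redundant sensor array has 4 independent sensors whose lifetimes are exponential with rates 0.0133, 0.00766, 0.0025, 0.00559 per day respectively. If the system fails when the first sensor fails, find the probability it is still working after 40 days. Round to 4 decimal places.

0.3129

The time to first failure is exponential with rate Σλ = 0.0133 + 0.00766 + 0.0025 + 0.00559 = 0.02905.
P(min > 40) = e^(−0.02905·40) = e^(−1.162) ≈ 0.3129.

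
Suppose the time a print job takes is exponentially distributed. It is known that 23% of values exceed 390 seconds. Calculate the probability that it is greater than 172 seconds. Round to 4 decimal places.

0.5230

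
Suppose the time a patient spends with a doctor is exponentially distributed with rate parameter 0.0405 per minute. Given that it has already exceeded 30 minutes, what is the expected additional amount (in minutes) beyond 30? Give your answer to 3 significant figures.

By memorylessness, the remaining amount past any threshold is again Exp(λ) with mean 1/λ = 24.6914 minutes.

24.7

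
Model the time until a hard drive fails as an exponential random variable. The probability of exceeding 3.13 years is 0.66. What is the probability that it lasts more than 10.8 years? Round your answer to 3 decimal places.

0.238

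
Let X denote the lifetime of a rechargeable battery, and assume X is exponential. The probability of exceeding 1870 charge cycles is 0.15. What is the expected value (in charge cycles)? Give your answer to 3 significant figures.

e^(−λ·1870) = 0.15 ⇒ λ = −ln(0.15)/1870 = 0.0010145.
Mean = 1/λ = 985.705 charge cycles.

986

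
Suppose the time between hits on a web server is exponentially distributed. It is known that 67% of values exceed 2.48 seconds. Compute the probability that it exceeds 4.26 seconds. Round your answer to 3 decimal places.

0.503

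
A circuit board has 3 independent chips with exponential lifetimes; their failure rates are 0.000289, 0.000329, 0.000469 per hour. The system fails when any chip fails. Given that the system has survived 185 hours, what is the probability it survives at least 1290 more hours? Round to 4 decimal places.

Time to first failure ~ Exp(Σλ) with Σλ = 0.001087.
By memorylessness, P(T > 185+1290 | T > 185) = P(T > 1290) = e^(−0.001087·1290) ≈ 0.2460.

0.2460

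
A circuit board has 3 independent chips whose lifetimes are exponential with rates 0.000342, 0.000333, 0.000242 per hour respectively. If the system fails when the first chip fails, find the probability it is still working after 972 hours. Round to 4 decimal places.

The time to first failure is exponential with rate Σλ = 0.000342 + 0.000333 + 0.000242 = 0.000917.
P(min > 972) = e^(−0.000917·972) = e^(−0.89132) ≈ 0.4101.

0.4101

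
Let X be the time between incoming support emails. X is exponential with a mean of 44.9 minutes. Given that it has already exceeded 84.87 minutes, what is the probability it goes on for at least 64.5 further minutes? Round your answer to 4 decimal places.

The rate is λ = 1/44.9 = 0.0222717 per minute.
P(X > s+t | X > s) = e^(−λ(s+t))/e^(−λs) = e^(−λt), independent of s = 84.87.
P(X > 64.5) = e^(−1.4365) ≈ 0.2378.

0.2378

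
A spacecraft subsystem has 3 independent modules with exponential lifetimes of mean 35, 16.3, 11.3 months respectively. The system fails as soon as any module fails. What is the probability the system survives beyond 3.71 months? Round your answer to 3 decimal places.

The first failure time is exponential with rate Σλ_i = 1/35 + 1/16.3 + 1/11.3 = 0.178417 per month.
P(min > 3.71) = e^(−0.178417·3.71) = e^(−0.66193) ≈ 0.516.

0.516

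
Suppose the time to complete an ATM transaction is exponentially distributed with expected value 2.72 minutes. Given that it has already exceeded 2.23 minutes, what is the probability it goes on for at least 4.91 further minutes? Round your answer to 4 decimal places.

The rate is λ = 1/2.72 = 0.367647 per minute.
The exponential is memoryless, so the remaining time is again Exp(λ): the condition X > 2.23 is irrelevant.
P(X > 4.91) = e^(−1.8051) ≈ 0.1645.

0.1645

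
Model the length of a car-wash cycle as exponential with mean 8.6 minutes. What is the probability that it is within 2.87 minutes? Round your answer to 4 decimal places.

0.2837

The rate is λ = 1/8.6 = 0.116279 per minute.
P(X ≤ 2.87) = 1 − e^(−λ·2.87) = 1 − e^(−0.33372) ≈ 0.2837.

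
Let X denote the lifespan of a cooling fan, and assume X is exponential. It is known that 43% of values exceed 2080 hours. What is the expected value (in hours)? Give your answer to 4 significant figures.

2465

e^(−λ·2080) = 0.43 ⇒ λ = −ln(0.43)/2080 = 0.000405755.
Mean = 1/λ = 2464.54 hours.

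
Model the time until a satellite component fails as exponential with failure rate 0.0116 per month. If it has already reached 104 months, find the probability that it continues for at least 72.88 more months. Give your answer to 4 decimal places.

P(X > s+t | X > s) = e^(−λ(s+t))/e^(−λs) = e^(−λt), independent of s = 104.
P(X > 72.88) = e^(−0.84541) ≈ 0.4294.

0.4294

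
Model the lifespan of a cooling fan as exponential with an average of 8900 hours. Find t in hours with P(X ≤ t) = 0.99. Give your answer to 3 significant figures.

41000

The rate is λ = 1/8900 = 0.00011236 per hour.
Set 1 − e^(−λt) = 0.99, so t = −ln(0.01)/λ = 4.6052/0.00011236 ≈ 40986 hours.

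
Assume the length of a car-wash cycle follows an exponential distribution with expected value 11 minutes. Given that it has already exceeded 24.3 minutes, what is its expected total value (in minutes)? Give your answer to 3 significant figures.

35.3

The rate is λ = 1/11 = 0.0909091 per minute.
By memorylessness, E[X | X > 24.3] = 24.3 + 1/λ = 24.3 + 11 = 35.3 minutes.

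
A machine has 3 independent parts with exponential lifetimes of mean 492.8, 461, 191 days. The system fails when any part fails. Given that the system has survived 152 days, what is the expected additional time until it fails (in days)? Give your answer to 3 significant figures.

106

First-failure rate Σλ = 1/492.8 + 1/461 + 1/191 = 0.00943402.
By memorylessness the expected residual is 1/Σλ = 105.999 days, regardless of the 152 already elapsed.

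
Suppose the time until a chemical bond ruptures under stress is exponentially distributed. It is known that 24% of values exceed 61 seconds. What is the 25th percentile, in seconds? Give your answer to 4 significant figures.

12.30

e^(−λ·61) = 0.24 ⇒ λ = −ln(0.24)/61 = 0.0233954.
25th percentile: 1 − e^(−λt) = 0.25, t = −ln(0.75)/λ = 12.2965 seconds.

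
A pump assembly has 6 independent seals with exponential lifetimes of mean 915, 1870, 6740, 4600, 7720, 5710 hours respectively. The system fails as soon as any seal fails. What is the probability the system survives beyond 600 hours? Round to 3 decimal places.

0.252

The first failure time is exponential with rate Σλ_i = 1/915 + 1/1870 + 1/6740 + 1/4600 + 1/7720 + 1/5710 = 0.00229808 per hour.
P(min > 600) = e^(−0.00229808·600) = e^(−1.3788) ≈ 0.252.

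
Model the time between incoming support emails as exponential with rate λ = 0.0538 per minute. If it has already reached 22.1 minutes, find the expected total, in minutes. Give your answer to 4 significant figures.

40.69

By memorylessness, E[X | X > 22.1] = 22.1 + 1/λ = 22.1 + 18.5874 = 40.6874 minutes.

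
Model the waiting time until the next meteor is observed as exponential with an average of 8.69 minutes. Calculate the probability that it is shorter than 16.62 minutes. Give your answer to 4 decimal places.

0.8523

The rate is λ = 1/8.69 = 0.115075 per minute.
P(X ≤ 16.62) = 1 − e^(−λ·16.62) = 1 − e^(−1.9125) ≈ 0.8523.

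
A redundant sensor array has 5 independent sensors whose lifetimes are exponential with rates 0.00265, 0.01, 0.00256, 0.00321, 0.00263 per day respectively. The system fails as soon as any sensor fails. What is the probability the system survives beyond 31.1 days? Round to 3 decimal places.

0.520

The time to first failure is exponential with rate Σλ = 0.00265 + 0.01 + 0.00256 + 0.00321 + 0.00263 = 0.02105.
P(min > 31.1) = e^(−0.02105·31.1) = e^(−0.65465) ≈ 0.520.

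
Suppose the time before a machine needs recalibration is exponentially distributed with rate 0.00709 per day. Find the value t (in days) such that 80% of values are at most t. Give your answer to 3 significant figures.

Set 1 − e^(−λt) = 0.8, so t = −ln(0.2)/λ = 1.6094/0.00709 ≈ 227.001 days.

227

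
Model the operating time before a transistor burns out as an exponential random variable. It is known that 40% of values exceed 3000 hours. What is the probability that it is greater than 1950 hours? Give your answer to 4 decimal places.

e^(−λ·3000) = 0.40 ⇒ λ = −ln(0.40)/3000 = 0.00030543.
P(X > 1950) = e^(−0.00030543·1950) = e^(−0.59559) ≈ 0.5512.

0.5512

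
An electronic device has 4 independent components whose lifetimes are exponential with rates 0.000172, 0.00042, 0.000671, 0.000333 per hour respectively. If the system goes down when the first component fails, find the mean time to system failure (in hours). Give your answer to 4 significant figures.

The time to first failure is exponential with rate Σλ = 0.000172 + 0.00042 + 0.000671 + 0.000333 = 0.001596.
E[min] = 1/Σλ = 1/0.001596 = 626.566 hours.

626.6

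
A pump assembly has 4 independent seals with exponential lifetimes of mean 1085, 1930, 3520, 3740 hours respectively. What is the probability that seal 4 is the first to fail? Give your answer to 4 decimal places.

0.1343

Rates: λ_i = 1/mean_i → 0.000921659, 0.000518135, 0.000284091, 0.00026738; Σλ = 0.00199126.
P(seal 4 first) = λ_4/Σλ = 0.00026738/0.00199126 ≈ 0.1343.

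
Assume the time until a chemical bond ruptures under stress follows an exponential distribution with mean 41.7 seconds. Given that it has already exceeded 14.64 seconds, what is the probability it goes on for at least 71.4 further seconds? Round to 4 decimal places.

0.1805

The rate is λ = 1/41.7 = 0.0239808 per second.
The exponential is memoryless, so the remaining time is again Exp(λ): the condition X > 14.64 is irrelevant.
P(X > 71.4) = e^(−1.7122) ≈ 0.1805.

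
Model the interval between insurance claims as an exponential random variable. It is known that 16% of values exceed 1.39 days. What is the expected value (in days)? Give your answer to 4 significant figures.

e^(−λ·1.39) = 0.16 ⇒ λ = −ln(0.16)/1.39 = 1.3184.
Mean = 1/λ = 0.758493 days.

0.7585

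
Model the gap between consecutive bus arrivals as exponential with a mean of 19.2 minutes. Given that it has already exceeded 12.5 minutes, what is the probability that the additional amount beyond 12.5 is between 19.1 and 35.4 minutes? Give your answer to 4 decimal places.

0.2116

The rate is λ = 1/19.2 = 0.0520833 per minute.
Memoryless: the residual past 12.5 is again Exp(λ).
P(19.1 < residual < 35.4) = e^(−λ·19.1) − e^(−λ·35.4) = 0.36980 − 0.15822 ≈ 0.2116.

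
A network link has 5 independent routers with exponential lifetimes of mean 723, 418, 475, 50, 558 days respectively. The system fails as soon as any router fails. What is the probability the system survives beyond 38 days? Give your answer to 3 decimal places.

0.349

The first failure time is exponential with rate Σλ_i = 1/723 + 1/418 + 1/475 + 1/50 + 1/558 = 0.0276728 per day.
P(min > 38) = e^(−0.0276728·38) = e^(−1.0516) ≈ 0.349.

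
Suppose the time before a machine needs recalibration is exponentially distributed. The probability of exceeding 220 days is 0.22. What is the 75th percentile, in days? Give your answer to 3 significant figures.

201

e^(−λ·220) = 0.22 ⇒ λ = −ln(0.22)/220 = 0.0068824.
75th percentile: 1 − e^(−λt) = 0.75, t = −ln(0.25)/λ = 201.426 days.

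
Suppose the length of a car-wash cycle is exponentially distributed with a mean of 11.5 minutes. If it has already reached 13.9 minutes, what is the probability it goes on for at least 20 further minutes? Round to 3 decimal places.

0.176

The rate is λ = 1/11.5 = 0.0869565 per minute.
P(X > s+t | X > s) = e^(−λ(s+t))/e^(−λs) = e^(−λt), independent of s = 13.9.
P(X > 20) = e^(−1.7391) ≈ 0.176.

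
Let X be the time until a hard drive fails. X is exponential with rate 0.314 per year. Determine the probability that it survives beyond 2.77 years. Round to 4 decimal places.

P(X > 2.77) = e^(−λ·2.77) = e^(−0.86978) ≈ 0.4190.

0.4190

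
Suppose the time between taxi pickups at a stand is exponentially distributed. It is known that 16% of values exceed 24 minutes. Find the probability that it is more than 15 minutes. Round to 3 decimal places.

0.318

e^(−λ·24) = 0.16 ⇒ λ = −ln(0.16)/24 = 0.0763576.
P(X > 15) = e^(−0.0763576·15) = e^(−1.1454) ≈ 0.318.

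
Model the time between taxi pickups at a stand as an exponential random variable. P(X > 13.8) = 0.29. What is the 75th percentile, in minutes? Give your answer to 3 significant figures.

e^(−λ·13.8) = 0.29 ⇒ λ = −ln(0.29)/13.8 = 0.089701.
75th percentile: 1 − e^(−λt) = 0.75, t = −ln(0.25)/λ = 15.4546 minutes.

15.5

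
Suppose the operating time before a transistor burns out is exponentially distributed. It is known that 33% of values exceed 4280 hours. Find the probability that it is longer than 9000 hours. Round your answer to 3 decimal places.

0.097

e^(−λ·4280) = 0.33 ⇒ λ = −ln(0.33)/4280 = 0.000259033.
P(X > 9000) = e^(−0.000259033·9000) = e^(−2.3313) ≈ 0.097.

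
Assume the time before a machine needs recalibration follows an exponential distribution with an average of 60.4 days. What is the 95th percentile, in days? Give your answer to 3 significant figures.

The rate is λ = 1/60.4 = 0.0165563 per day.
Set 1 − e^(−λt) = 0.95, so t = −ln(0.05)/λ = 2.9957/0.0165563 ≈ 180.942 days.

181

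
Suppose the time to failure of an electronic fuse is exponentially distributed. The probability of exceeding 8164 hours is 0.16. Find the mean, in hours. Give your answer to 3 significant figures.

4450

e^(−λ·8164) = 0.16 ⇒ λ = −ln(0.16)/8164 = 0.000224471.
Mean = 1/λ = 4454.92 hours.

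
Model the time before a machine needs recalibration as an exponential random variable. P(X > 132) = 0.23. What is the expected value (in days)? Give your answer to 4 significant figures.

89.82

e^(−λ·132) = 0.23 ⇒ λ = −ln(0.23)/132 = 0.0111339.
Mean = 1/λ = 89.8157 days.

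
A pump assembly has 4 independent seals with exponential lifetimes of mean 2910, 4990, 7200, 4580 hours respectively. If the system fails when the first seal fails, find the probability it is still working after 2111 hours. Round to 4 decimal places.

The first failure time is exponential with rate Σλ_i = 1/2910 + 1/4990 + 1/7200 + 1/4580 = 0.000901273 per hour.
P(min > 2111) = e^(−0.000901273·2111) = e^(−1.9026) ≈ 0.1492.

0.1492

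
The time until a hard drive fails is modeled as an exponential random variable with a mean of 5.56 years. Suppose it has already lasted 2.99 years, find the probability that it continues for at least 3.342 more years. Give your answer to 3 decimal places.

0.548

The rate is λ = 1/5.56 = 0.179856 per year.
P(X > s+t | X > s) = e^(−λ(s+t))/e^(−λs) = e^(−λt), independent of s = 2.99.
P(X > 3.342) = e^(−0.60108) ≈ 0.548.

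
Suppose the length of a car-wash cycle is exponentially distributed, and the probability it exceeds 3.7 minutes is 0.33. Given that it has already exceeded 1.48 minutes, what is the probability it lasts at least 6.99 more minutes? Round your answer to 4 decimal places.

0.1231

From e^(−λ·3.7) = 0.33, λ = −ln(0.33)/3.7 = 0.299639.
Memoryless: P(X > 1.48+6.99 | X > 1.48) = P(X > 6.99) = e^(−0.299639·6.99) ≈ 0.1231.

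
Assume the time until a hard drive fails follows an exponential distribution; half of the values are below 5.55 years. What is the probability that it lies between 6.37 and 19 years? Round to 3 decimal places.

0.358

For an exponential, median = ln(2)/λ, so λ = ln 2 / 5.55 = 0.124891 per year.
P(6.37 < X < 19) = e^(−λ·6.37) − e^(−λ·19) = 0.45133 − 0.09321 ≈ 0.358.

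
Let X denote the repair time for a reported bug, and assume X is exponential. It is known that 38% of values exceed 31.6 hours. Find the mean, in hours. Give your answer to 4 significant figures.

32.66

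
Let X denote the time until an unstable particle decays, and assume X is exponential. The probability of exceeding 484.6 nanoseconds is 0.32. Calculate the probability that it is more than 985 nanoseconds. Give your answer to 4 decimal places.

e^(−λ·484.6) = 0.32 ⇒ λ = −ln(0.32)/484.6 = 0.00235129.
P(X > 985) = e^(−0.00235129·985) = e^(−2.316) ≈ 0.0987.

0.0987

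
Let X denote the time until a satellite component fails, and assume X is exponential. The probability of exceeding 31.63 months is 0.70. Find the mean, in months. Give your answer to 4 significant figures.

e^(−λ·31.63) = 0.70 ⇒ λ = −ln(0.70)/31.63 = 0.0112765.
Mean = 1/λ = 88.6802 months.

88.68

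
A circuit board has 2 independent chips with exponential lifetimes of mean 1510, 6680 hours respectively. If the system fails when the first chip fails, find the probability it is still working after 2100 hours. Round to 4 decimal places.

0.1818

The first failure time is exponential with rate Σλ_i = 1/1510 + 1/6680 = 0.000811952 per hour.
P(min > 2100) = e^(−0.000811952·2100) = e^(−1.7051) ≈ 0.1818.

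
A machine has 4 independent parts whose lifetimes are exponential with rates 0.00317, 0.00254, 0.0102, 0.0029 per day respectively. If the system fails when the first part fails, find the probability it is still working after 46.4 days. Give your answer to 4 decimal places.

0.4178

The time to first failure is exponential with rate Σλ = 0.00317 + 0.00254 + 0.0102 + 0.0029 = 0.01881.
P(min > 46.4) = e^(−0.01881·46.4) = e^(−0.87278) ≈ 0.4178.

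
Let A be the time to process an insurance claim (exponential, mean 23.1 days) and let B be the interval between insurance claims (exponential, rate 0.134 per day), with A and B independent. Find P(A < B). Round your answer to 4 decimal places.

0.2442

λ_1 = 1/23.1 = 0.04329, λ_2 = 0.134.
For independent exponentials, P(A < B) = λ_1/(λ_1+λ_2) = 0.04329/0.17729 ≈ 0.2442.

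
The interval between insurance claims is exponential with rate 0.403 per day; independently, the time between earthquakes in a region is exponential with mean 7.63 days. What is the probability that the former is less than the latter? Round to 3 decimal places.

0.755

λ_1 = 0.403, λ_2 = 1/7.63 = 0.131062.
For independent exponentials, P(the former < the latter) = λ_1/(λ_1+λ_2) = 0.403/0.534062 ≈ 0.755.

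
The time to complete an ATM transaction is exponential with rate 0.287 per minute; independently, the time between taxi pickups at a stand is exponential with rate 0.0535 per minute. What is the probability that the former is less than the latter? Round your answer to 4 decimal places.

λ_1 = 0.287, λ_2 = 0.0535.
For independent exponentials, P(the former < the latter) = λ_1/(λ_1+λ_2) = 0.287/0.3405 ≈ 0.8429.

0.8429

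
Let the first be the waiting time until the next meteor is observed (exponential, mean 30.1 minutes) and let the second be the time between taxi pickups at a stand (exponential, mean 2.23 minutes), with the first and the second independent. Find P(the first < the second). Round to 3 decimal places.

λ_1 = 1/30.1 = 0.0332226, λ_2 = 1/2.23 = 0.44843.
For independent exponentials, P(the first < the second) = λ_1/(λ_1+λ_2) = 0.0332226/0.481653 ≈ 0.069.

0.069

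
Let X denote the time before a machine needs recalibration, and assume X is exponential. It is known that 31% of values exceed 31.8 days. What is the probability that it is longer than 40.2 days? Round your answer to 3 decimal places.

0.228

e^(−λ·31.8) = 0.31 ⇒ λ = −ln(0.31)/31.8 = 0.0368297.
P(X > 40.2) = e^(−0.0368297·40.2) = e^(−1.4806) ≈ 0.228.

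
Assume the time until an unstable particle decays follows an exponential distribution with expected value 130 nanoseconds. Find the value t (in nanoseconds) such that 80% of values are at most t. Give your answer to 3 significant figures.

The rate is λ = 1/130 = 0.00769231 per nanosecond.
Set 1 − e^(−λt) = 0.8, so t = −ln(0.2)/λ = 1.6094/0.00769231 ≈ 209.227 nanoseconds.

209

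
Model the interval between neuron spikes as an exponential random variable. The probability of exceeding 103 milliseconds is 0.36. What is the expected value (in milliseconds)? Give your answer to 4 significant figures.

e^(−λ·103) = 0.36 ⇒ λ = −ln(0.36)/103 = 0.00991894.
Mean = 1/λ = 100.817 milliseconds.

100.8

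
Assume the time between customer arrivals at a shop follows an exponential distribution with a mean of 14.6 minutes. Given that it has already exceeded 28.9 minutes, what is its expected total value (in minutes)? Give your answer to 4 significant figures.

43.50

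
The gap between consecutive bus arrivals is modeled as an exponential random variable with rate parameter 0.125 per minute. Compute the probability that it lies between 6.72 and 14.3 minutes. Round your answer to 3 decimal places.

P(6.72 < X < 14.3) = e^(−λ·6.72) − e^(−λ·14.3) = 0.43171 − 0.16738 ≈ 0.264.

0.264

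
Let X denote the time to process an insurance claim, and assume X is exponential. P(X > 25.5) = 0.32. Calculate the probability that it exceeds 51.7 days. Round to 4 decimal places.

0.0992

e^(−λ·25.5) = 0.32 ⇒ λ = −ln(0.32)/25.5 = 0.0446837.
P(X > 51.7) = e^(−0.0446837·51.7) = e^(−2.3101) ≈ 0.0992.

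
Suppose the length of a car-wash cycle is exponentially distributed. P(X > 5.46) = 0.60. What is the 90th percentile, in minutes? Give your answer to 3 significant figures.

24.6

e^(−λ·5.46) = 0.60 ⇒ λ = −ln(0.60)/5.46 = 0.0935578.
90th percentile: 1 − e^(−λt) = 0.9, t = −ln(0.1)/λ = 24.6114 minutes.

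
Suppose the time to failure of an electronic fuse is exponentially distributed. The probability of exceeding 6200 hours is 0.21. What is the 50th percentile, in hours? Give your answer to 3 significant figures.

e^(−λ·6200) = 0.21 ⇒ λ = −ln(0.21)/6200 = 0.000251717.
50th percentile: 1 − e^(−λt) = 0.5, t = −ln(0.5)/λ = 2753.67 hours.

2750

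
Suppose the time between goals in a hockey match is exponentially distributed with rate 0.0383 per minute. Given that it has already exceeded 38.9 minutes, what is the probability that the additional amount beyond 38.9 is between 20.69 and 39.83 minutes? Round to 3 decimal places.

Memoryless: the residual past 38.9 is again Exp(λ).
P(20.69 < residual < 39.83) = e^(−λ·20.69) − e^(−λ·39.83) = 0.45274 − 0.21751 ≈ 0.235.

0.235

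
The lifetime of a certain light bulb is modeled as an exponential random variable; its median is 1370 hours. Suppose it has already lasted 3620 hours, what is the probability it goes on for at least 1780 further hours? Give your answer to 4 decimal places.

For an exponential, median = ln(2)/λ, so λ = ln 2 / 1370 = 0.000505947 per hour.
By the memoryless property, P(X > 3620+1780 | X > 3620) = P(X > 1780).
P(X > 1780) = e^(−0.90059) ≈ 0.4063.

0.4063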